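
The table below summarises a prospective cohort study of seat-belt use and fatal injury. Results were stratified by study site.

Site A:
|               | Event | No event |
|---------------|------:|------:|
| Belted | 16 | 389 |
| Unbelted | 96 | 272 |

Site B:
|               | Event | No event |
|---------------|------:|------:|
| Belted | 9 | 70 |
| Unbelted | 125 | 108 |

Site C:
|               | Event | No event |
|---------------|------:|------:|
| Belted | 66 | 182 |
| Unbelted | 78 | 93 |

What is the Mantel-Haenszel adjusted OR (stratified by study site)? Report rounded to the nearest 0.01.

0.21

OR_MH = Σ(aᵢdᵢ/nᵢ) / Σ(bᵢcᵢ/nᵢ), where nᵢ is the stratum total.
Stratum 1 (Site A): n = 773; a·d/n = 16·272/773 = 5.6300; b·c/n = 389·96/773 = 48.3105
Stratum 2 (Site B): n = 312; a·d/n = 9·108/312 = 3.1154; b·c/n = 70·125/312 = 28.0449
Stratum 3 (Site C): n = 419; a·d/n = 66·93/419 = 14.6492; b·c/n = 182·78/419 = 33.8807
OR_MH = (5.6300 + 3.1154 + 14.6492) / (48.3105 + 28.0449 + 33.8807) = 23.3946 / 110.2360 = 0.21222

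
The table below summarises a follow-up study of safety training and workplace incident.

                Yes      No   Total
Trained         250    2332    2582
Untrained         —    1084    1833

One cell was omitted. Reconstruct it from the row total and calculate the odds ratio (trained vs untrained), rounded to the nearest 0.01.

0.16

The missing cell is in the unexposed row: 1833 − 1084 = 749.
So a = 250, b = 2332, c = 749, d = 1084.
OR = (a·d)/(b·c) = (250 × 1084) / (2332 × 749) = 271000 / 1746668 = 0.15515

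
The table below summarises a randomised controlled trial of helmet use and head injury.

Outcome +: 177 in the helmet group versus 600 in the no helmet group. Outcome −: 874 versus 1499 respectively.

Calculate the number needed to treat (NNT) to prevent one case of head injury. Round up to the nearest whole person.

9

Risk in treated group = 177/1051 = 0.16841; risk in control = 600/2099 = 0.28585.
Absolute risk reduction = 0.28585 − 0.16841 = 0.11744
NNT = 1 / ARR = 1 / 0.11744 = 8.515 → round up → 9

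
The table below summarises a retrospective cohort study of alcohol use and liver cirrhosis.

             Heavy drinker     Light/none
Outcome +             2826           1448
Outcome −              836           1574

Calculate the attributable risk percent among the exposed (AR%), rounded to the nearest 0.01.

Reading the table with exposure as columns: a = 2826 (Heavy drinker, case), b = 836 (Heavy drinker, non-case), c = 1448 (Light/none, case), d = 1574.
Risk in exposed = 2826/3662 = 0.77171; risk in unexposed = 1448/3022 = 0.47915.
RR = 0.77171/0.47915 = 1.61057
AR% = (RR − 1)/RR × 100 = (1.61057 − 1)/1.61057 × 100 = 37.9102%

37.91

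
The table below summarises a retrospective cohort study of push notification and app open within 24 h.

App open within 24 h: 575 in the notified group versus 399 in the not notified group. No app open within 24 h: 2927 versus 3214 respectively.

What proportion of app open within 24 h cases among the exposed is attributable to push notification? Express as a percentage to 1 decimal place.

32.7

From the description: a = 575, b = 2927, c = 399, d = 3214.
Risk in exposed = 575/3502 = 0.16419; risk in unexposed = 399/3613 = 0.11043.
RR = 0.16419/0.11043 = 1.48678
AR% = (RR − 1)/RR × 100 = (1.48678 − 1)/1.48678 × 100 = 32.7406%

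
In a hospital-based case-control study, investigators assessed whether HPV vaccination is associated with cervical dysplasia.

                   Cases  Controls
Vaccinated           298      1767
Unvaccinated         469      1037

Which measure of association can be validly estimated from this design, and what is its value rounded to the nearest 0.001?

0.373

Cells: a = 298, b = 1767, c = 469, d = 1037.
This is a hospital-based case-control study: participants were sampled on outcome status, so risks in the source population cannot be estimated directly — relative risk is not valid here. The odds ratio is the appropriate measure.
OR = (a·d)/(b·c) = (298 × 1037) / (1767 × 469) = 309026 / 828723 = 0.37289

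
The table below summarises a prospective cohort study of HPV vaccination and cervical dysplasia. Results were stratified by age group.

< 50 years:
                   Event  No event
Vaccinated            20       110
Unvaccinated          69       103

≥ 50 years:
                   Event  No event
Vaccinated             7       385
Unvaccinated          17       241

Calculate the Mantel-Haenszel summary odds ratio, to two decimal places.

OR_MH = Σ(aᵢdᵢ/nᵢ) / Σ(bᵢcᵢ/nᵢ), where nᵢ is the stratum total.
Stratum 1 (< 50 years): n = 302; a·d/n = 20·103/302 = 6.8212; b·c/n = 110·69/302 = 25.1325
Stratum 2 (≥ 50 years): n = 650; a·d/n = 7·241/650 = 2.5954; b·c/n = 385·17/650 = 10.0692
OR_MH = (6.8212 + 2.5954) / (25.1325 + 10.0692) = 9.4166 / 35.2017 = 0.26750

0.27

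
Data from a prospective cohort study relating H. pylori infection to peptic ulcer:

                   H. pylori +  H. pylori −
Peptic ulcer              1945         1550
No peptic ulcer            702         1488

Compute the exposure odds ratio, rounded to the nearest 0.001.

2.660

Reading the table with exposure as columns: a = 1945 (H. pylori +, case), b = 702 (H. pylori +, non-case), c = 1550 (H. pylori −, case), d = 1488.
OR = (a·d)/(b·c) = (1945 × 1488) / (702 × 1550) = 2894160 / 1088100 = 2.65983
The odds of peptic ulcer are about 2.66 times as high in the h. pylori + group.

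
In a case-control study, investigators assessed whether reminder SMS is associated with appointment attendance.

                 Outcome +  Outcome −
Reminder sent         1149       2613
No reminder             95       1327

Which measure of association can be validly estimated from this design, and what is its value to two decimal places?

Cells: a = 1149, b = 2613, c = 95, d = 1327.
This is a case-control study: participants were sampled on outcome status, so risks in the source population cannot be estimated directly — relative risk is not valid here. The odds ratio is the appropriate measure.
OR = (a·d)/(b·c) = (1149 × 1327) / (2613 × 95) = 1524723 / 248235 = 6.14226

6.14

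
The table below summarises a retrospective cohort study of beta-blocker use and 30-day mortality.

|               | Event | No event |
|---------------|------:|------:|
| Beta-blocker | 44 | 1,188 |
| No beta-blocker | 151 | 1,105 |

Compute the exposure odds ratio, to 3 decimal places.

Cells: a = 44, b = 1188, c = 151, d = 1105.
OR = (a·d)/(b·c) = (44 × 1105) / (1188 × 151) = 48620 / 179388 = 0.27103
Exposure is associated with lower odds of 30-day mortality (OR = 0.27 < 1).

0.271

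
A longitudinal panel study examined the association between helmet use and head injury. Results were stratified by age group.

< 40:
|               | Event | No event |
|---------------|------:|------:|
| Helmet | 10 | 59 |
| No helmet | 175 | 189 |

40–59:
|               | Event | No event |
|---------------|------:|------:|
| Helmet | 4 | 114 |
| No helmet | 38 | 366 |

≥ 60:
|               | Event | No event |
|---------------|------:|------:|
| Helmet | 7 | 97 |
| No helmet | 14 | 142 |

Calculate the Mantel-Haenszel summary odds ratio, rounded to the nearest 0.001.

OR_MH = Σ(aᵢdᵢ/nᵢ) / Σ(bᵢcᵢ/nᵢ), where nᵢ is the stratum total.
Stratum 1 (< 40): n = 433; a·d/n = 10·189/433 = 4.3649; b·c/n = 59·175/433 = 23.8453
Stratum 2 (40–59): n = 522; a·d/n = 4·366/522 = 2.8046; b·c/n = 114·38/522 = 8.2989
Stratum 3 (≥ 60): n = 260; a·d/n = 7·142/260 = 3.8231; b·c/n = 97·14/260 = 5.2231
OR_MH = (4.3649 + 2.8046 + 3.8231) / (23.8453 + 8.2989 + 5.2231) = 10.9926 / 37.3672 = 0.29418

0.294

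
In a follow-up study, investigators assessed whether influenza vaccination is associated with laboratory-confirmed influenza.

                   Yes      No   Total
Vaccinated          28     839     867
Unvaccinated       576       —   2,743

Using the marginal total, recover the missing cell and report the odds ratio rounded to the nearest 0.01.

0.13

The missing cell is in the unexposed row: 2743 − 576 = 2167.
So a = 28, b = 839, c = 576, d = 2167.
OR = (a·d)/(b·c) = (28 × 2167) / (839 × 576) = 60676 / 483264 = 0.12555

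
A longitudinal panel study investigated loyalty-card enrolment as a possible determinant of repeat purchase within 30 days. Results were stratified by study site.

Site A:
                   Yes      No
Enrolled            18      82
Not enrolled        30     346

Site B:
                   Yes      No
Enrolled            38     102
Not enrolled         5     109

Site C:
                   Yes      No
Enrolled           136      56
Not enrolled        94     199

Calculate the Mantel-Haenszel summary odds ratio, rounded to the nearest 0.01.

OR_MH = Σ(aᵢdᵢ/nᵢ) / Σ(bᵢcᵢ/nᵢ), where nᵢ is the stratum total.
Stratum 1 (Site A): n = 476; a·d/n = 18·346/476 = 13.0840; b·c/n = 82·30/476 = 5.1681
Stratum 2 (Site B): n = 254; a·d/n = 38·109/254 = 16.3071; b·c/n = 102·5/254 = 2.0079
Stratum 3 (Site C): n = 485; a·d/n = 136·199/485 = 55.8021; b·c/n = 56·94/485 = 10.8536
OR_MH = (13.0840 + 16.3071 + 55.8021) / (5.1681 + 2.0079 + 10.8536) = 85.1932 / 18.0295 = 4.72520

4.73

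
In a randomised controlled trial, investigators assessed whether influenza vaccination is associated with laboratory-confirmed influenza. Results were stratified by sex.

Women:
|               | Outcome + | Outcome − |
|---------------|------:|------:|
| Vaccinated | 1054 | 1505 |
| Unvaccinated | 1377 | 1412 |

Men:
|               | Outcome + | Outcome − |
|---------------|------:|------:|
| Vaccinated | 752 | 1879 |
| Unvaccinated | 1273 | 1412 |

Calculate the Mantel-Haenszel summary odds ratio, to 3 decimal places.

0.571

OR_MH = Σ(aᵢdᵢ/nᵢ) / Σ(bᵢcᵢ/nᵢ), where nᵢ is the stratum total.
Stratum 1 (Women): n = 5348; a·d/n = 1054·1412/5348 = 278.2812; b·c/n = 1505·1377/5348 = 387.5065
Stratum 2 (Men): n = 5316; a·d/n = 752·1412/5316 = 199.7412; b·c/n = 1879·1273/5316 = 449.9562
OR_MH = (278.2812 + 199.7412) / (387.5065 + 449.9562) = 478.0224 / 837.4627 = 0.57080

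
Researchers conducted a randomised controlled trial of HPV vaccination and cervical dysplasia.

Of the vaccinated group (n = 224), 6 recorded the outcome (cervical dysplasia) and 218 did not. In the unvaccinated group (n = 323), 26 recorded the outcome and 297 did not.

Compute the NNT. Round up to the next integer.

19

Risk in treated group = 6/224 = 0.02679; risk in control = 26/323 = 0.08050.
Absolute risk reduction = 0.08050 − 0.02679 = 0.05371
NNT = 1 / ARR = 1 / 0.05371 = 18.619 → round up → 19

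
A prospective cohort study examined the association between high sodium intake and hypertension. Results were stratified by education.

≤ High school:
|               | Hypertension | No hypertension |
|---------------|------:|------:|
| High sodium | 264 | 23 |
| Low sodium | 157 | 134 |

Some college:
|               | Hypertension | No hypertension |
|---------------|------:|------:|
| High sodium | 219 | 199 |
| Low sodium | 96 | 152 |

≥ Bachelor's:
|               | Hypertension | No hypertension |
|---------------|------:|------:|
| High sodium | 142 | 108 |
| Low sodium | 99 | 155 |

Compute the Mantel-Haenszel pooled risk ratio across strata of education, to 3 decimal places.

1.527

RR_MH = Σ(aᵢ·n₀ᵢ/nᵢ) / Σ(cᵢ·n₁ᵢ/nᵢ), with n₁ᵢ = aᵢ+bᵢ (exposed), n₀ᵢ = cᵢ+dᵢ (unexposed), nᵢ = n₁ᵢ+n₀ᵢ.
Stratum 1 (≤ High school): n₁ = 287, n₀ = 291, n = 578; a·n₀/n = 264·291/578 = 132.9135; c·n₁/n = 157·287/578 = 77.9567
Stratum 2 (Some college): n₁ = 418, n₀ = 248, n = 666; a·n₀/n = 219·248/666 = 81.5495; c·n₁/n = 96·418/666 = 60.2523
Stratum 3 (≥ Bachelor's): n₁ = 250, n₀ = 254, n = 504; a·n₀/n = 142·254/504 = 71.5635; c·n₁/n = 99·250/504 = 49.1071
RR_MH = (132.9135 + 81.5495 + 71.5635) / (77.9567 + 60.2523 + 49.1071) = 286.0265 / 187.3161 = 1.52697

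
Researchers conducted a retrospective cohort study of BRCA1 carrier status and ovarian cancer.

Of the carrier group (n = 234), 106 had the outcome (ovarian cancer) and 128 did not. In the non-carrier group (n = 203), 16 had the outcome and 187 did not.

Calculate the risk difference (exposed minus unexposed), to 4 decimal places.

From the description: a = 106, b = 128, c = 16, d = 187.
Risk in exposed = 106/234 = 0.452991; risk in unexposed = 16/203 = 0.078818.
Risk difference = 0.452991 − 0.078818 = 0.374174

0.3742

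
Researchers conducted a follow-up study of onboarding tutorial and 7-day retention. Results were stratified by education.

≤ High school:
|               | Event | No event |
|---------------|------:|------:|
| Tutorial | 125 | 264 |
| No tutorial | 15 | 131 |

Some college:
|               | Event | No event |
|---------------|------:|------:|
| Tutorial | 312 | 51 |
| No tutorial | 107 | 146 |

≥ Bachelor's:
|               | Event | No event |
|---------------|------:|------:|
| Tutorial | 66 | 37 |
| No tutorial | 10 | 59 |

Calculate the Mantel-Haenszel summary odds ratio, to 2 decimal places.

6.91

OR_MH = Σ(aᵢdᵢ/nᵢ) / Σ(bᵢcᵢ/nᵢ), where nᵢ is the stratum total.
Stratum 1 (≤ High school): n = 535; a·d/n = 125·131/535 = 30.6075; b·c/n = 264·15/535 = 7.4019
Stratum 2 (Some college): n = 616; a·d/n = 312·146/616 = 73.9481; b·c/n = 51·107/616 = 8.8588
Stratum 3 (≥ Bachelor's): n = 172; a·d/n = 66·59/172 = 22.6395; b·c/n = 37·10/172 = 2.1512
OR_MH = (30.6075 + 73.9481 + 22.6395) / (7.4019 + 8.8588 + 2.1512) = 127.1951 / 18.4118 = 6.90835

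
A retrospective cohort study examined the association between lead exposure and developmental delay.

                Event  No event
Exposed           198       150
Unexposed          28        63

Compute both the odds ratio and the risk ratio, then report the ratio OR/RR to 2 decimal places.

1.61

Cells: a = 198, b = 150, c = 28, d = 63.
OR = (198·63)/(150·28) = 12474/4200 = 2.97000
Risk in exposed = 198/348 = 0.56897; risk in unexposed = 28/91 = 0.30769; RR = 1.84914
OR/RR = 2.97000 / 1.84914 = 1.60615
The outcome is not rare, so the OR lies further from 1 than the RR.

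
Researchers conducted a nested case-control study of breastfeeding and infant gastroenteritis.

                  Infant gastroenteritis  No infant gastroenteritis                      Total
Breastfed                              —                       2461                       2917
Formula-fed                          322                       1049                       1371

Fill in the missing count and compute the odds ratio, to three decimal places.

The missing cell is in the exposed row: 2917 − 2461 = 456.
So a = 456, b = 2461, c = 322, d = 1049.
OR = (a·d)/(b·c) = (456 × 1049) / (2461 × 322) = 478344 / 792442 = 0.60363

0.604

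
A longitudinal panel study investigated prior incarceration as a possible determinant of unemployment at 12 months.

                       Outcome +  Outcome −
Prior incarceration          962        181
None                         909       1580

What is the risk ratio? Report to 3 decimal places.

2.305

Cells: a = 962, b = 181, c = 909, d = 1580.
Risk in exposed = 962/1143 = 0.84164; risk in unexposed = 909/2489 = 0.36521.
RR = 0.84164 / 0.36521 = 2.30457
The risk among the exposed is 2.30 times that among the unexposed.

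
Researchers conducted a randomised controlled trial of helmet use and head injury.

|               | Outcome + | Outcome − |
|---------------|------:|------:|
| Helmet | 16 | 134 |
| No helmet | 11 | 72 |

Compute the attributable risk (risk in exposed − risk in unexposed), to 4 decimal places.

Cells: a = 16, b = 134, c = 11, d = 72.
Risk in exposed = 16/150 = 0.106667; risk in unexposed = 11/83 = 0.132530.
Risk difference = 0.106667 − 0.132530 = -0.025863

-0.0259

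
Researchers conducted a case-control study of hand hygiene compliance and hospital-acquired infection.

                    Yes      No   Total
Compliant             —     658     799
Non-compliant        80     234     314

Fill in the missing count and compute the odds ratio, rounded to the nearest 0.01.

0.63

The missing cell is in the exposed row: 799 − 658 = 141.
So a = 141, b = 658, c = 80, d = 234.
OR = (a·d)/(b·c) = (141 × 234) / (658 × 80) = 32994 / 52640 = 0.62679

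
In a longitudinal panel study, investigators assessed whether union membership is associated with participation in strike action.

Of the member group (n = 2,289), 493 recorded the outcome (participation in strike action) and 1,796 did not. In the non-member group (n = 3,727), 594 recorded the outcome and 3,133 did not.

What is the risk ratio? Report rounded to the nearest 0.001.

From the description: a = 493, b = 1796, c = 594, d = 3133.
Risk in exposed = 493/2289 = 0.21538; risk in unexposed = 594/3727 = 0.15938.
RR = 0.21538 / 0.15938 = 1.35137
The risk among the exposed is 1.35 times that among the unexposed.

1.351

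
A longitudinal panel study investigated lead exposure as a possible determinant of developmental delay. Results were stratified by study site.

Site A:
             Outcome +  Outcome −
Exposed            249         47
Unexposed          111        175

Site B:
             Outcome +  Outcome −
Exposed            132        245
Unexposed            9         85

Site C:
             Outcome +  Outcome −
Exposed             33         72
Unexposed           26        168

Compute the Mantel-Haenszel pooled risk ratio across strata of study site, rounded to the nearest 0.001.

2.337

RR_MH = Σ(aᵢ·n₀ᵢ/nᵢ) / Σ(cᵢ·n₁ᵢ/nᵢ), with n₁ᵢ = aᵢ+bᵢ (exposed), n₀ᵢ = cᵢ+dᵢ (unexposed), nᵢ = n₁ᵢ+n₀ᵢ.
Stratum 1 (Site A): n₁ = 296, n₀ = 286, n = 582; a·n₀/n = 249·286/582 = 122.3608; c·n₁/n = 111·296/582 = 56.4536
Stratum 2 (Site B): n₁ = 377, n₀ = 94, n = 471; a·n₀/n = 132·94/471 = 26.3439; c·n₁/n = 9·377/471 = 7.2038
Stratum 3 (Site C): n₁ = 105, n₀ = 194, n = 299; a·n₀/n = 33·194/299 = 21.4114; c·n₁/n = 26·105/299 = 9.1304
RR_MH = (122.3608 + 26.3439 + 21.4114) / (56.4536 + 7.2038 + 9.1304) = 170.1161 / 72.7879 = 2.33715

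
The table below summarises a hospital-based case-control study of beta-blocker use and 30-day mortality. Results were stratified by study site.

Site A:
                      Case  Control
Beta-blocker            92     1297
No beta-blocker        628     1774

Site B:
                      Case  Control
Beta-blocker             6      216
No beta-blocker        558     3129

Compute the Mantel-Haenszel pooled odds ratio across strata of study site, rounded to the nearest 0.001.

OR_MH = Σ(aᵢdᵢ/nᵢ) / Σ(bᵢcᵢ/nᵢ), where nᵢ is the stratum total.
Stratum 1 (Site A): n = 3791; a·d/n = 92·1774/3791 = 43.0514; b·c/n = 1297·628/3791 = 214.8552
Stratum 2 (Site B): n = 3909; a·d/n = 6·3129/3909 = 4.8028; b·c/n = 216·558/3909 = 30.8335
OR_MH = (43.0514 + 4.8028) / (214.8552 + 30.8335) = 47.8542 / 245.6886 = 0.19478

0.195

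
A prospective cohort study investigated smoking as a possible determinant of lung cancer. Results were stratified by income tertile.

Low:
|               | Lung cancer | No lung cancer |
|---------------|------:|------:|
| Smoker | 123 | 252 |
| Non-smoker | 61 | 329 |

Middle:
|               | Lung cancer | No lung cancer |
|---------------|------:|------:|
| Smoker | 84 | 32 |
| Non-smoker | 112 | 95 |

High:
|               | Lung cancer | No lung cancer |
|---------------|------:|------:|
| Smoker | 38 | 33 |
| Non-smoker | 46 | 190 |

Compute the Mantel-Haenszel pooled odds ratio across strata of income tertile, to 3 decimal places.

2.798

OR_MH = Σ(aᵢdᵢ/nᵢ) / Σ(bᵢcᵢ/nᵢ), where nᵢ is the stratum total.
Stratum 1 (Low): n = 765; a·d/n = 123·329/765 = 52.8980; b·c/n = 252·61/765 = 20.0941
Stratum 2 (Middle): n = 323; a·d/n = 84·95/323 = 24.7059; b·c/n = 32·112/323 = 11.0960
Stratum 3 (High): n = 307; a·d/n = 38·190/307 = 23.5179; b·c/n = 33·46/307 = 4.9446
OR_MH = (52.8980 + 24.7059 + 23.5179) / (20.0941 + 11.0960 + 4.9446) = 101.1218 / 36.1347 = 2.79847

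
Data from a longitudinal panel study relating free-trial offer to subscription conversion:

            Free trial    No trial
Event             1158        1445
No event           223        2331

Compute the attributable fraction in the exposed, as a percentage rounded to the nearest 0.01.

Reading the table with exposure as columns: a = 1158 (Free trial, case), b = 223 (Free trial, non-case), c = 1445 (No trial, case), d = 2331.
Risk in exposed = 1158/1381 = 0.83852; risk in unexposed = 1445/3776 = 0.38268.
RR = 0.83852/0.38268 = 2.19118
AR% = (RR − 1)/RR × 100 = (2.19118 − 1)/2.19118 × 100 = 54.3626%

54.36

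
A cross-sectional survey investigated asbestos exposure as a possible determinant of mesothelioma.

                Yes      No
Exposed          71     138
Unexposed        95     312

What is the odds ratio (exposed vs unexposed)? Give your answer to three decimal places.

1.690

Cells: a = 71, b = 138, c = 95, d = 312.
OR = (a·d)/(b·c) = (71 × 312) / (138 × 95) = 22152 / 13110 = 1.68970
The odds of mesothelioma are about 1.69 times as high in the exposed group.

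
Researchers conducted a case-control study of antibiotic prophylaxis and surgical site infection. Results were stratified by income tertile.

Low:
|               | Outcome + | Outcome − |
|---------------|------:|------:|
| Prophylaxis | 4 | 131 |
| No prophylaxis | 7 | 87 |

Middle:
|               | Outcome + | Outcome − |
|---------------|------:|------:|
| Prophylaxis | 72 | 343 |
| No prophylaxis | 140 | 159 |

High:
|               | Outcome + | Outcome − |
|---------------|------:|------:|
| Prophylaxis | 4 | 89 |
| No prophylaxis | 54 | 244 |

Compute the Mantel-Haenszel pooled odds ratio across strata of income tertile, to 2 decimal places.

0.24

OR_MH = Σ(aᵢdᵢ/nᵢ) / Σ(bᵢcᵢ/nᵢ), where nᵢ is the stratum total.
Stratum 1 (Low): n = 229; a·d/n = 4·87/229 = 1.5197; b·c/n = 131·7/229 = 4.0044
Stratum 2 (Middle): n = 714; a·d/n = 72·159/714 = 16.0336; b·c/n = 343·140/714 = 67.2549
Stratum 3 (High): n = 391; a·d/n = 4·244/391 = 2.4962; b·c/n = 89·54/391 = 12.2916
OR_MH = (1.5197 + 16.0336 + 2.4962) / (4.0044 + 67.2549 + 12.2916) = 20.0494 / 83.5508 = 0.23997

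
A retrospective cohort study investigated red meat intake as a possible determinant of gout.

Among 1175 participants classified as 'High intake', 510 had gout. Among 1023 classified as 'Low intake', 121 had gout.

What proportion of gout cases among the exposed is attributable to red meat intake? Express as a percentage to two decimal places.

72.75

From the description: a = 510, b = 665, c = 121, d = 902.
Risk in exposed = 510/1175 = 0.43404; risk in unexposed = 121/1023 = 0.11828.
RR = 0.43404/0.11828 = 3.66963
AR% = (RR − 1)/RR × 100 = (3.66963 − 1)/3.66963 × 100 = 72.7493%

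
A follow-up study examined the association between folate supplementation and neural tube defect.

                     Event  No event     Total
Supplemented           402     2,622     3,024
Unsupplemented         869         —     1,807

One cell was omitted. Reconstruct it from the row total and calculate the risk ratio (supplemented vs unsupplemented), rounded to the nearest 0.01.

The missing cell is in the unexposed row: 1807 − 869 = 938.
So a = 402, b = 2622, c = 869, d = 938.
RR = [a/(a+b)] / [c/(c+d)] = (402/3024) / (869/1807) = 0.13294/0.48091 = 0.27643

0.28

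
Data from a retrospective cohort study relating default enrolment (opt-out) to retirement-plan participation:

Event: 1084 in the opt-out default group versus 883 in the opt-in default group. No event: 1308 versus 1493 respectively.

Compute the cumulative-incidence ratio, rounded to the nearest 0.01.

From the description: a = 1084, b = 1308, c = 883, d = 1493.
Risk in exposed = 1084/2392 = 0.45318; risk in unexposed = 883/2376 = 0.37163.
RR = 0.45318 / 0.37163 = 1.21942
The risk among the exposed is 1.22 times that among the unexposed.

1.22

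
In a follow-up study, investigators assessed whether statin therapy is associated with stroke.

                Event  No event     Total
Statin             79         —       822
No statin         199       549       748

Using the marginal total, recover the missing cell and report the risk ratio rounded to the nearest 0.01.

0.36

The missing cell is in the exposed row: 822 − 79 = 743.
So a = 79, b = 743, c = 199, d = 549.
RR = [a/(a+b)] / [c/(c+d)] = (79/822) / (199/748) = 0.09611/0.26604 = 0.36125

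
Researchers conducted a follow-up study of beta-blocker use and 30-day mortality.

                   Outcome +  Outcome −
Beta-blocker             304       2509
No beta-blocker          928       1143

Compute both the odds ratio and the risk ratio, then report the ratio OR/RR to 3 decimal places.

0.619

Cells: a = 304, b = 2509, c = 928, d = 1143.
OR = (304·1143)/(2509·928) = 347472/2328352 = 0.14924
Risk in exposed = 304/2813 = 0.10807; risk in unexposed = 928/2071 = 0.44809; RR = 0.24118
OR/RR = 0.14924 / 0.24118 = 0.61878
The outcome is not rare, so the OR lies further from 1 than the RR.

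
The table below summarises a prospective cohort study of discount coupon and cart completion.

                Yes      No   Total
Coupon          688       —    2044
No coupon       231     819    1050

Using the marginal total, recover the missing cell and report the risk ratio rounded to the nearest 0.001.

The missing cell is in the exposed row: 2044 − 688 = 1356.
So a = 688, b = 1356, c = 231, d = 819.
RR = [a/(a+b)] / [c/(c+d)] = (688/2044) / (231/1050) = 0.33659/0.22000 = 1.52998

1.530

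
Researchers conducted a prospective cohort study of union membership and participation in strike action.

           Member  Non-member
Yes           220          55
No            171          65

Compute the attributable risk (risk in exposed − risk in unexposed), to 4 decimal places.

0.1043

Reading the table with exposure as columns: a = 220 (Member, case), b = 171 (Member, non-case), c = 55 (Non-member, case), d = 65.
Risk in exposed = 220/391 = 0.562660; risk in unexposed = 55/120 = 0.458333.
Risk difference = 0.562660 − 0.458333 = 0.104327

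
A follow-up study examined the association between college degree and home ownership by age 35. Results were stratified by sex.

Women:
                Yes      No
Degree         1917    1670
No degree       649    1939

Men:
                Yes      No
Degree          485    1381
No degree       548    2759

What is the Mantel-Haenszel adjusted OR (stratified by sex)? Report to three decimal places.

2.674

OR_MH = Σ(aᵢdᵢ/nᵢ) / Σ(bᵢcᵢ/nᵢ), where nᵢ is the stratum total.
Stratum 1 (Women): n = 6175; a·d/n = 1917·1939/6175 = 601.9535; b·c/n = 1670·649/6175 = 175.5190
Stratum 2 (Men): n = 5173; a·d/n = 485·2759/5173 = 258.6729; b·c/n = 1381·548/5173 = 146.2958
OR_MH = (601.9535 + 258.6729) / (175.5190 + 146.2958) = 860.6264 / 321.8148 = 2.67429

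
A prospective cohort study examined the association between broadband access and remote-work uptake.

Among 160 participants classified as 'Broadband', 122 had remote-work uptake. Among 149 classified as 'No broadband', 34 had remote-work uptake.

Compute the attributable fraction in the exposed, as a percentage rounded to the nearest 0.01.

From the description: a = 122, b = 38, c = 34, d = 115.
Risk in exposed = 122/160 = 0.76250; risk in unexposed = 34/149 = 0.22819.
RR = 0.76250/0.22819 = 3.34154
AR% = (RR − 1)/RR × 100 = (3.34154 − 1)/3.34154 × 100 = 70.0737%

70.07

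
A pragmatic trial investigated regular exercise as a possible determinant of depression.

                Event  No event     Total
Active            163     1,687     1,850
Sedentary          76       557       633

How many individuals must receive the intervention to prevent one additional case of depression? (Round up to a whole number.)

Risk in treated group = 163/1850 = 0.08811; risk in control = 76/633 = 0.12006.
Absolute risk reduction = 0.12006 − 0.08811 = 0.03196
NNT = 1 / ARR = 1 / 0.03196 = 31.294 → round up → 32

32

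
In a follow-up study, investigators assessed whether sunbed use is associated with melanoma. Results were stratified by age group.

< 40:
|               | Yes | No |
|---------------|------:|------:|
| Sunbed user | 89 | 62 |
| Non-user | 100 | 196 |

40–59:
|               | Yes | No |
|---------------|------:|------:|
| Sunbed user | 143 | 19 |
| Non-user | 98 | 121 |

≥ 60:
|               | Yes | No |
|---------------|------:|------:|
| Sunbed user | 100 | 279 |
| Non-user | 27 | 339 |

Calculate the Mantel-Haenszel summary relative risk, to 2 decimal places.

2.13

RR_MH = Σ(aᵢ·n₀ᵢ/nᵢ) / Σ(cᵢ·n₁ᵢ/nᵢ), with n₁ᵢ = aᵢ+bᵢ (exposed), n₀ᵢ = cᵢ+dᵢ (unexposed), nᵢ = n₁ᵢ+n₀ᵢ.
Stratum 1 (< 40): n₁ = 151, n₀ = 296, n = 447; a·n₀/n = 89·296/447 = 58.9351; c·n₁/n = 100·151/447 = 33.7808
Stratum 2 (40–59): n₁ = 162, n₀ = 219, n = 381; a·n₀/n = 143·219/381 = 82.1969; c·n₁/n = 98·162/381 = 41.6693
Stratum 3 (≥ 60): n₁ = 379, n₀ = 366, n = 745; a·n₀/n = 100·366/745 = 49.1275; c·n₁/n = 27·379/745 = 13.7356
RR_MH = (58.9351 + 82.1969 + 49.1275) / (33.7808 + 41.6693 + 13.7356) = 190.2595 / 89.1856 = 2.13330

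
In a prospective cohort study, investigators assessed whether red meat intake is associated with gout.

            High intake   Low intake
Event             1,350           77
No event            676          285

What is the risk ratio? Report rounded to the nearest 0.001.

3.133

Reading the table with exposure as columns: a = 1350 (High intake, case), b = 676 (High intake, non-case), c = 77 (Low intake, case), d = 285.
Risk in exposed = 1350/2026 = 0.66634; risk in unexposed = 77/362 = 0.21271.
RR = 0.66634 / 0.21271 = 3.13265
The risk among the exposed is 3.13 times that among the unexposed.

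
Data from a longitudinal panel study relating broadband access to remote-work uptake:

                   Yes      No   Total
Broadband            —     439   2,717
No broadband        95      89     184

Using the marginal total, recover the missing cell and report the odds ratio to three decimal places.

The missing cell is in the exposed row: 2717 − 439 = 2278.
So a = 2278, b = 439, c = 95, d = 89.
OR = (a·d)/(b·c) = (2278 × 89) / (439 × 95) = 202742 / 41705 = 4.86134

4.861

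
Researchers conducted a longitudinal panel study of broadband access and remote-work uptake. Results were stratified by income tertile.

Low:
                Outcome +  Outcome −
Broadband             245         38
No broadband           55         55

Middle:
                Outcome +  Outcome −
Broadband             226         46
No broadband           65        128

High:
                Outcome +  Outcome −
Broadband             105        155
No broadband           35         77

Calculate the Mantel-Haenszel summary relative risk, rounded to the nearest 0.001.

RR_MH = Σ(aᵢ·n₀ᵢ/nᵢ) / Σ(cᵢ·n₁ᵢ/nᵢ), with n₁ᵢ = aᵢ+bᵢ (exposed), n₀ᵢ = cᵢ+dᵢ (unexposed), nᵢ = n₁ᵢ+n₀ᵢ.
Stratum 1 (Low): n₁ = 283, n₀ = 110, n = 393; a·n₀/n = 245·110/393 = 68.5751; c·n₁/n = 55·283/393 = 39.6056
Stratum 2 (Middle): n₁ = 272, n₀ = 193, n = 465; a·n₀/n = 226·193/465 = 93.8022; c·n₁/n = 65·272/465 = 38.0215
Stratum 3 (High): n₁ = 260, n₀ = 112, n = 372; a·n₀/n = 105·112/372 = 31.6129; c·n₁/n = 35·260/372 = 24.4624
RR_MH = (68.5751 + 93.8022 + 31.6129) / (39.6056 + 38.0215 + 24.4624) = 193.9901 / 102.0895 = 1.90020

1.900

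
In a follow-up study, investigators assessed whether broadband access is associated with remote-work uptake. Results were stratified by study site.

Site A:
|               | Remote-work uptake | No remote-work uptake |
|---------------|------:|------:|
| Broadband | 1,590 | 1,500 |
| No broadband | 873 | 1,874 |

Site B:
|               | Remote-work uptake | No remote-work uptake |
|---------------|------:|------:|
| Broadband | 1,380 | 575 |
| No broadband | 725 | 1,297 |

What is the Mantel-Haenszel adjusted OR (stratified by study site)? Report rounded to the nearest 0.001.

2.918

OR_MH = Σ(aᵢdᵢ/nᵢ) / Σ(bᵢcᵢ/nᵢ), where nᵢ is the stratum total.
Stratum 1 (Site A): n = 5837; a·d/n = 1590·1874/5837 = 510.4780; b·c/n = 1500·873/5837 = 224.3447
Stratum 2 (Site B): n = 3977; a·d/n = 1380·1297/3977 = 450.0528; b·c/n = 575·725/3977 = 104.8215
OR_MH = (510.4780 + 450.0528) / (224.3447 + 104.8215) = 960.5308 / 329.1662 = 2.91807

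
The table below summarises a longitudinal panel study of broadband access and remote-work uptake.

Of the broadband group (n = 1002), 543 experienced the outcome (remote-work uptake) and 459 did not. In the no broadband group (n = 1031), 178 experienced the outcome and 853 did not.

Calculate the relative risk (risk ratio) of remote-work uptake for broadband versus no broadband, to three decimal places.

From the description: a = 543, b = 459, c = 178, d = 853.
Risk in exposed = 543/1002 = 0.54192; risk in unexposed = 178/1031 = 0.17265.
RR = 0.54192 / 0.17265 = 3.13885
The risk among the exposed is 3.14 times that among the unexposed.

3.139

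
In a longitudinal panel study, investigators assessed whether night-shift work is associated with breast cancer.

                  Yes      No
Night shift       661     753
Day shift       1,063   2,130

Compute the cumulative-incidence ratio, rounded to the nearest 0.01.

1.40

Cells: a = 661, b = 753, c = 1063, d = 2130.
Risk in exposed = 661/1414 = 0.46747; risk in unexposed = 1063/3193 = 0.33292.
RR = 0.46747 / 0.33292 = 1.40416
The risk among the exposed is 1.40 times that among the unexposed.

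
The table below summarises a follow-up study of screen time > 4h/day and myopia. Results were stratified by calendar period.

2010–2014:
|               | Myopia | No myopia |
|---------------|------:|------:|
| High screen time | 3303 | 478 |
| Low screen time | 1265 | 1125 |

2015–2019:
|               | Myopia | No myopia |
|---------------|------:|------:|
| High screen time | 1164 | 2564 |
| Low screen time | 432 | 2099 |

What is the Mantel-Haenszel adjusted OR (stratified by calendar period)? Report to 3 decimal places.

OR_MH = Σ(aᵢdᵢ/nᵢ) / Σ(bᵢcᵢ/nᵢ), where nᵢ is the stratum total.
Stratum 1 (2010–2014): n = 6171; a·d/n = 3303·1125/6171 = 602.1512; b·c/n = 478·1265/6171 = 97.9857
Stratum 2 (2015–2019): n = 6259; a·d/n = 1164·2099/6259 = 390.3556; b·c/n = 2564·432/6259 = 176.9688
OR_MH = (602.1512 + 390.3556) / (97.9857 + 176.9688) = 992.5068 / 274.9546 = 3.60971

3.610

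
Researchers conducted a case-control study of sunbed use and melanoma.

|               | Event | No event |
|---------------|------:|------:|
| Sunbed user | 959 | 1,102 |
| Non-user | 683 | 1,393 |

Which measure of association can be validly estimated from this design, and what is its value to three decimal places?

1.775

Cells: a = 959, b = 1102, c = 683, d = 1393.
This is a case-control study: participants were sampled on outcome status, so risks in the source population cannot be estimated directly — relative risk is not valid here. The odds ratio is the appropriate measure.
OR = (a·d)/(b·c) = (959 × 1393) / (1102 × 683) = 1335887 / 752666 = 1.77487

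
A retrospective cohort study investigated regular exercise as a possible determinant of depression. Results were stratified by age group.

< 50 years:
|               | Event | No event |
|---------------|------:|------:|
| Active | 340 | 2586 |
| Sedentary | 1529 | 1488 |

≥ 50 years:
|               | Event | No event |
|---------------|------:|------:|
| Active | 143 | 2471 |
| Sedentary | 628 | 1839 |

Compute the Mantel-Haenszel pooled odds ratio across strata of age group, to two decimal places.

OR_MH = Σ(aᵢdᵢ/nᵢ) / Σ(bᵢcᵢ/nᵢ), where nᵢ is the stratum total.
Stratum 1 (< 50 years): n = 5943; a·d/n = 340·1488/5943 = 85.1287; b·c/n = 2586·1529/5943 = 665.3195
Stratum 2 (≥ 50 years): n = 5081; a·d/n = 143·1839/5081 = 51.7569; b·c/n = 2471·628/5081 = 305.4100
OR_MH = (85.1287 + 51.7569) / (665.3195 + 305.4100) = 136.8857 / 970.7295 = 0.14101

0.14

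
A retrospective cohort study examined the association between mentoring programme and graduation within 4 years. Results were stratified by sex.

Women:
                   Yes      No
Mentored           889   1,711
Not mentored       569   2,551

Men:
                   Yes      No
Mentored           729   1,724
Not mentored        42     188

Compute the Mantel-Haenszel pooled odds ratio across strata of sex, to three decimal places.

OR_MH = Σ(aᵢdᵢ/nᵢ) / Σ(bᵢcᵢ/nᵢ), where nᵢ is the stratum total.
Stratum 1 (Women): n = 5720; a·d/n = 889·2551/5720 = 396.4753; b·c/n = 1711·569/5720 = 170.2026
Stratum 2 (Men): n = 2683; a·d/n = 729·188/2683 = 51.0816; b·c/n = 1724·42/2683 = 26.9877
OR_MH = (396.4753 + 51.0816) / (170.2026 + 26.9877) = 447.5570 / 197.1903 = 2.26967

2.270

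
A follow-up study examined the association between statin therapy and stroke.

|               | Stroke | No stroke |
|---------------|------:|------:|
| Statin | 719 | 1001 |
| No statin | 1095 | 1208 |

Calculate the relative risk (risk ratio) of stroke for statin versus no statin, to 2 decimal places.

0.88

Cells: a = 719, b = 1001, c = 1095, d = 1208.
Risk in exposed = 719/1720 = 0.41802; risk in unexposed = 1095/2303 = 0.47547.
RR = 0.41802 / 0.47547 = 0.87918
The risk is 12% lower among the exposed than among the unexposed.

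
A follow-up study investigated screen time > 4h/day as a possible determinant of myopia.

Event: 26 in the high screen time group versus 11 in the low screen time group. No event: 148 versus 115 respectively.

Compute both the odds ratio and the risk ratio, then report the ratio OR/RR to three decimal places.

1.073

From the description: a = 26, b = 148, c = 11, d = 115.
OR = (26·115)/(148·11) = 2990/1628 = 1.83661
Risk in exposed = 26/174 = 0.14943; risk in unexposed = 11/126 = 0.08730; RR = 1.71160
OR/RR = 1.83661 / 1.71160 = 1.07304
The outcome is not rare, so the OR lies further from 1 than the RR.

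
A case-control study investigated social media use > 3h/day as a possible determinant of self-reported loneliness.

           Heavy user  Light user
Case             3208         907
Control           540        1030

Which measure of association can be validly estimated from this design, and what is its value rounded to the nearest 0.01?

6.75

Reading the table with exposure as columns: a = 3208 (Heavy user, case), b = 540 (Heavy user, non-case), c = 907 (Light user, case), d = 1030.
This is a case-control study: participants were sampled on outcome status, so risks in the source population cannot be estimated directly — relative risk is not valid here. The odds ratio is the appropriate measure.
OR = (a·d)/(b·c) = (3208 × 1030) / (540 × 907) = 3304240 / 489780 = 6.74638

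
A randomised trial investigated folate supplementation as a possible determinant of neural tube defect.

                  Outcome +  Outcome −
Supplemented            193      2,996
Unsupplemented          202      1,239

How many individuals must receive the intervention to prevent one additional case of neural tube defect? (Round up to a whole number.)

13

Risk in treated group = 193/3189 = 0.06052; risk in control = 202/1441 = 0.14018.
Absolute risk reduction = 0.14018 − 0.06052 = 0.07966
NNT = 1 / ARR = 1 / 0.07966 = 12.553 → round up → 13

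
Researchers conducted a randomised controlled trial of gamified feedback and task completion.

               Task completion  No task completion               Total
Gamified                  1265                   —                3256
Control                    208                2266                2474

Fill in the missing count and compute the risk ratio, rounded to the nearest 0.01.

The missing cell is in the exposed row: 3256 − 1265 = 1991.
So a = 1265, b = 1991, c = 208, d = 2266.
RR = [a/(a+b)] / [c/(c+d)] = (1265/3256) / (208/2474) = 0.38851/0.08407 = 4.62107

4.62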